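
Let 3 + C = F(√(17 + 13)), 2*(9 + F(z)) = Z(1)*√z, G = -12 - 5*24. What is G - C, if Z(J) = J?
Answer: -120 - 30^(¼)/2 ≈ -121.17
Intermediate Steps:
G = -132 (G = -12 - 120 = -132)
F(z) = -9 + √z/2 (F(z) = -9 + (1*√z)/2 = -9 + √z/2)
C = -12 + 30^(¼)/2 (C = -3 + (-9 + √(√(17 + 13))/2) = -3 + (-9 + √(√30)/2) = -3 + (-9 + 30^(¼)/2) = -12 + 30^(¼)/2 ≈ -10.830)
G - C = -132 - (-12 + 30^(¼)/2) = -132 + (12 - 30^(¼)/2) = -120 - 30^(¼)/2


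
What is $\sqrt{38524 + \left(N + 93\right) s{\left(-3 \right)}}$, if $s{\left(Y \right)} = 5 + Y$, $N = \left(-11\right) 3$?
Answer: $2 \sqrt{9661} \approx 196.58$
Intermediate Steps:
$N = -33$
$\sqrt{38524 + \left(N + 93\right) s{\left(-3 \right)}} = \sqrt{38524 + \left(-33 + 93\right) \left(5 - 3\right)} = \sqrt{38524 + 60 \cdot 2} = \sqrt{38524 + 120} = \sqrt{38644} = 2 \sqrt{9661}$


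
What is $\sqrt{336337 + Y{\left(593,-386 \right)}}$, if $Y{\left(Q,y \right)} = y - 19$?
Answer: $2 \sqrt{83983} \approx 579.6$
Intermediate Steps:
$Y{\left(Q,y \right)} = -19 + y$
$\sqrt{336337 + Y{\left(593,-386 \right)}} = \sqrt{336337 - 405} = \sqrt{335932} = 2 \sqrt{83983}$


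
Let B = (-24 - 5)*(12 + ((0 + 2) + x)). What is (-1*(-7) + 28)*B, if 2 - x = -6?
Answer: -22330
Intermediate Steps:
x = 8 (x = 2 - 1*(-6) = 2 + 6 = 8)
B = -638 (B = (-24 - 5)*(12 + ((0 + 2) + 8)) = -29*(12 + (2 + 8)) = -29*(12 + 10) = -29*22 = -638)
(-1*(-7) + 28)*B = (-1*(-7) + 28)*(-638) = (7 + 28)*(-638) = 35*(-638) = -22330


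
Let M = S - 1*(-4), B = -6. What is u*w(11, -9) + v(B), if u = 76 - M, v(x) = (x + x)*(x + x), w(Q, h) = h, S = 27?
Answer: -261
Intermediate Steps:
M = 31 (M = 27 - 1*(-4) = 27 + 4 = 31)
v(x) = 4*x² (v(x) = (2*x)*(2*x) = 4*x²)
u = 45 (u = 76 - 1*31 = 76 - 31 = 45)
u*w(11, -9) + v(B) = 45*(-9) + 4*(-6)² = -405 + 4*36 = -405 + 144 = -261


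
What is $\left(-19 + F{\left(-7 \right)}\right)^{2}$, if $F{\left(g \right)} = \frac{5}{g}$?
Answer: $\frac{19044}{49} \approx 388.65$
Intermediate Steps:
$\left(-19 + F{\left(-7 \right)}\right)^{2} = \left(-19 + \frac{5}{-7}\right)^{2} = \left(-19 + 5 \left(- \frac{1}{7}\right)\right)^{2} = \left(-19 - \frac{5}{7}\right)^{2} = \left(- \frac{138}{7}\right)^{2} = \frac{19044}{49}$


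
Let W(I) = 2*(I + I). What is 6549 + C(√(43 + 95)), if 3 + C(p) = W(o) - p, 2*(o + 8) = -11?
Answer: 6492 - √138 ≈ 6480.3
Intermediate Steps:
o = -27/2 (o = -8 + (½)*(-11) = -8 - 11/2 = -27/2 ≈ -13.500)
W(I) = 4*I (W(I) = 2*(2*I) = 4*I)
C(p) = -57 - p (C(p) = -3 + (4*(-27/2) - p) = -3 + (-54 - p) = -57 - p)
6549 + C(√(43 + 95)) = 6549 + (-57 - √(43 + 95)) = 6549 + (-57 - √138) = 6492 - √138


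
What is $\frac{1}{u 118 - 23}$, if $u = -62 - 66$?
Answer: $- \frac{1}{15127} \approx -6.6107 \cdot 10^{-5}$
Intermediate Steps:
$u = -128$ ($u = -62 - 66 = -128$)
$\frac{1}{u 118 - 23} = \frac{1}{\left(-128\right) 118 - 23} = \frac{1}{-15104 - 23} = \frac{1}{-15127} = - \frac{1}{15127}$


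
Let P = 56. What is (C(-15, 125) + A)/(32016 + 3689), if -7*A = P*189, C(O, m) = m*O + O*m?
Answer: -5262/35705 ≈ -0.14737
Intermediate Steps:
C(O, m) = 2*O*m (C(O, m) = O*m + O*m = 2*O*m)
A = -1512 (A = -8*189 = -1/7*10584 = -1512)
(C(-15, 125) + A)/(32016 + 3689) = (2*(-15)*125 - 1512)/(32016 + 3689) = (-3750 - 1512)/35705 = -5262*1/35705 = -5262/35705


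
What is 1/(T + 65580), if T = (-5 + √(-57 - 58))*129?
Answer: 1443/93743732 - 43*I*√115/1406155980 ≈ 1.5393e-5 - 3.2793e-7*I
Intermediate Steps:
T = -645 + 129*I*√115 (T = (-5 + √(-115))*129 = (-5 + I*√115)*129 = -645 + 129*I*√115 ≈ -645.0 + 1383.4*I)
1/(T + 65580) = 1/((-645 + 129*I*√115) + 65580) = 1/(64935 + 129*I*√115)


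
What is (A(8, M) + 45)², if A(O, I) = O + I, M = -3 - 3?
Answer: 2209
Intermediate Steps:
M = -6
A(O, I) = I + O
(A(8, M) + 45)² = ((-6 + 8) + 45)² = (2 + 45)² = 47² = 2209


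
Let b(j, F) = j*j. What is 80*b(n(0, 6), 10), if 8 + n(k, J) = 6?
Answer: 320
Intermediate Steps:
n(k, J) = -2 (n(k, J) = -8 + 6 = -2)
b(j, F) = j²
80*b(n(0, 6), 10) = 80*(-2)² = 80*4 = 320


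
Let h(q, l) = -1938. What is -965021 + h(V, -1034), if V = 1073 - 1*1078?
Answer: -966959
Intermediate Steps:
V = -5 (V = 1073 - 1078 = -5)
-965021 + h(V, -1034) = -965021 - 1938 = -966959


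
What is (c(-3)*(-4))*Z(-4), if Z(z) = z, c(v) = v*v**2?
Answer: -432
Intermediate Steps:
c(v) = v**3
(c(-3)*(-4))*Z(-4) = ((-3)**3*(-4))*(-4) = -27*(-4)*(-4) = 108*(-4) = -432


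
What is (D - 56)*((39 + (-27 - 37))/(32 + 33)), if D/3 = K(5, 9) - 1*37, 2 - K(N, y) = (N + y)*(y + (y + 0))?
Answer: 4585/13 ≈ 352.69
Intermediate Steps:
K(N, y) = 2 - 2*y*(N + y) (K(N, y) = 2 - (N + y)*(y + (y + 0)) = 2 - (N + y)*(y + y) = 2 - (N + y)*2*y = 2 - 2*y*(N + y))
D = -861 (D = 3*((2 - 2*9**2 - 2*5*9) - 1*37) = 3*((2 - 2*81 - 90) - 37) = 3*((2 - 162 - 90) - 37) = 3*(-250 - 37) = 3*(-287) = -861)
(D - 56)*((39 + (-27 - 37))/(32 + 33)) = (-861 - 56)*((39 + (-27 - 37))/(32 + 33)) = -917*(39 - 64)/65 = -(-22925)/65 = -917*(-5/13) = 4585/13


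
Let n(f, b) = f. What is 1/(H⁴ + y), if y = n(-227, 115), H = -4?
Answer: 1/29 ≈ 0.034483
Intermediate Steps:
y = -227
1/(H⁴ + y) = 1/((-4)⁴ - 227) = 1/(256 - 227) = 1/29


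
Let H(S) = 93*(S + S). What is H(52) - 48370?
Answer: -38698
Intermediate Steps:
H(S) = 186*S (H(S) = 93*(2*S) = 186*S)
H(52) - 48370 = 186*52 - 48370 = 9672 - 48370 = -38698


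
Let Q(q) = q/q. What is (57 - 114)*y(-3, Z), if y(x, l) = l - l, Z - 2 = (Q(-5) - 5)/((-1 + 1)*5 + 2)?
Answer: 0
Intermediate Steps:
Q(q) = 1
Z = 0 (Z = 2 + (1 - 5)/((-1 + 1)*5 + 2) = 2 - 4/(0*5 + 2) = 2 - 4/(0 + 2) = 2 - 4/2 = 2 - 4*½ = 2 - 2 = 0)
y(x, l) = 0
(57 - 114)*y(-3, Z) = (57 - 114)*0 = -57*0 = 0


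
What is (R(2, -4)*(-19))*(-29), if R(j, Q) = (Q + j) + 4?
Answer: 1102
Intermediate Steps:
R(j, Q) = 4 + Q + j
(R(2, -4)*(-19))*(-29) = ((4 - 4 + 2)*(-19))*(-29) = (2*(-19))*(-29) = -38*(-29) = 1102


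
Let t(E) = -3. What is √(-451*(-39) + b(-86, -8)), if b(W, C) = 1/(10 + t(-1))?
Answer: 2*√215467/7 ≈ 132.62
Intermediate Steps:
b(W, C) = ⅐ (b(W, C) = 1/(10 - 3) = 1/7 = ⅐)
√(-451*(-39) + b(-86, -8)) = √(-451*(-39) + ⅐) = √(17589 + ⅐) = √(123124/7) = 2*√215467/7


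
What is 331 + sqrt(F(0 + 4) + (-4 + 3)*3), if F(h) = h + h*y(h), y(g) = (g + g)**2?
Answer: 331 + sqrt(257) ≈ 347.03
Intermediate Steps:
y(g) = 4*g**2 (y(g) = (2*g)**2 = 4*g**2)
F(h) = h + 4*h**3 (F(h) = h + h*(4*h**2) = h + 4*h**3)
331 + sqrt(F(0 + 4) + (-4 + 3)*3) = 331 + sqrt(((0 + 4) + 4*(0 + 4)**3) + (-4 + 3)*3) = 331 + sqrt((4 + 4*4**3) - 1*3) = 331 + sqrt((4 + 4*64) - 3) = 331 + sqrt((4 + 256) - 3) = 331 + sqrt(260 - 3) = 331 + sqrt(257)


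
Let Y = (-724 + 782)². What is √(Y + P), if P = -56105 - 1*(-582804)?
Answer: √530063 ≈ 728.05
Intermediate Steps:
Y = 3364 (Y = 58² = 3364)
P = 526699 (P = -56105 + 582804 = 526699)
√(Y + P) = √(3364 + 526699) = √530063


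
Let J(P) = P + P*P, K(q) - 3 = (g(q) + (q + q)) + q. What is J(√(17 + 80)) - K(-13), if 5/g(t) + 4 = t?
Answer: 2266/17 + √97 ≈ 143.14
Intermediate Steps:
g(t) = 5/(-4 + t)
K(q) = 3 + 3*q + 5/(-4 + q) (K(q) = 3 + ((5/(-4 + q) + (q + q)) + q) = 3 + ((5/(-4 + q) + 2*q) + q) = 3 + ((2*q + 5/(-4 + q)) + q) = 3 + (3*q + 5/(-4 + q)) = 3 + 3*q + 5/(-4 + q))
J(P) = P + P²
J(√(17 + 80)) - K(-13) = √(17 + 80)*(1 + √(17 + 80)) - (5 + 3*(1 - 13)*(-4 - 13))/(-4 - 13) = √97*(1 + √97) - (5 + 3*(-12)*(-17))/(-17) = √97*(1 + √97) - (-1)*(5 + 612)/17 = √97*(1 + √97) - (-1)*617/17 = √97*(1 + √97) - 1*(-617/17) = √97*(1 + √97) + 617/17 = 617/17 + √97*(1 + √97)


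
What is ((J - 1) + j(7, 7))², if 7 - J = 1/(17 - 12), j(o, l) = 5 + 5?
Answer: 6241/25 ≈ 249.64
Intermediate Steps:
j(o, l) = 10
J = 34/5 (J = 7 - 1/(17 - 12) = 7 - 1/5 = 7 - 1*⅕ = 7 - ⅕ = 34/5 ≈ 6.8000)
((J - 1) + j(7, 7))² = ((34/5 - 1) + 10)² = (29/5 + 10)² = (79/5)² = 6241/25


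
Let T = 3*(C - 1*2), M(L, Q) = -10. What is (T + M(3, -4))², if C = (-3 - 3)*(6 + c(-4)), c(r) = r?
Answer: 2704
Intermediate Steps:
C = -12 (C = (-3 - 3)*(6 - 4) = -6*2 = -12)
T = -42 (T = 3*(-12 - 1*2) = 3*(-12 - 2) = 3*(-14) = -42)
(T + M(3, -4))² = (-42 - 10)² = (-52)² = 2704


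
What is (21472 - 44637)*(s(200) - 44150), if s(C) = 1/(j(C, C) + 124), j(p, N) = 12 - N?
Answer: 65455047165/64 ≈ 1.0227e+9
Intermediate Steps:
s(C) = 1/(136 - C) (s(C) = 1/((12 - C) + 124) = 1/(136 - C))
(21472 - 44637)*(s(200) - 44150) = (21472 - 44637)*(-1/(-136 + 200) - 44150) = -23165*(-1/64 - 44150) = -23165*(-2825601/64) = 65455047165/64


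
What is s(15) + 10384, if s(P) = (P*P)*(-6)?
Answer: 9034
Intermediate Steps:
s(P) = -6*P² (s(P) = P²*(-6) = -6*P²)
s(15) + 10384 = -6*15² + 10384 = -6*225 + 10384 = -1350 + 10384 = 9034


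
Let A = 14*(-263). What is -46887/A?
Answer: 46887/3682 ≈ 12.734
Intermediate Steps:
A = -3682
-46887/A = -46887/(-3682) = -46887*(-1/3682) = 46887/3682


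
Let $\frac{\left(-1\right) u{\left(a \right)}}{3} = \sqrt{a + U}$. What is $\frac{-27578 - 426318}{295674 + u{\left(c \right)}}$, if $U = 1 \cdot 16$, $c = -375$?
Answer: $- \frac{44735081968}{29141039169} - \frac{453896 i \sqrt{359}}{29141039169} \approx -1.5351 - 0.00029512 i$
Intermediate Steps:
$U = 16$
$u{\left(a \right)} = - 3 \sqrt{16 + a}$ ($u{\left(a \right)} = - 3 \sqrt{a + 16} = - 3 \sqrt{16 + a}$)
$\frac{-27578 - 426318}{295674 + u{\left(c \right)}} = \frac{-27578 - 426318}{295674 - 3 \sqrt{16 - 375}} = - \frac{453896}{295674 - 3 \sqrt{-359}} = - \frac{453896}{295674 - 3 i \sqrt{359}}$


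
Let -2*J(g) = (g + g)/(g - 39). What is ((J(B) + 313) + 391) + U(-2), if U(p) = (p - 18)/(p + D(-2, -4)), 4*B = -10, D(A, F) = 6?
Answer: 58012/83 ≈ 698.94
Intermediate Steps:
B = -5/2 (B = (¼)*(-10) = -5/2 ≈ -2.5000)
U(p) = (-18 + p)/(6 + p) (U(p) = (p - 18)/(p + 6) = (-18 + p)/(6 + p))
J(g) = -g/(-39 + g) (J(g) = -(g + g)/(2*(g - 39)) = -2*g/(2*(-39 + g)) = -g/(-39 + g))
((J(B) + 313) + 391) + U(-2) = ((-1*(-5/2)/(-39 - 5/2) + 313) + 391) + (-18 - 2)/(6 - 2) = ((-1*(-5/2)/(-83/2) + 313) + 391) - 20/4 = ((-1*(-5/2)*(-2/83) + 313) + 391) + (¼)*(-20) = ((-5/83 + 313) + 391) - 5 = (25974/83 + 391) - 5 = 58427/83 - 5 = 58012/83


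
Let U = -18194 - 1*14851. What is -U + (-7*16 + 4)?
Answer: 32937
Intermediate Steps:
U = -33045 (U = -18194 - 14851 = -33045)
-U + (-7*16 + 4) = -1*(-33045) + (-7*16 + 4) = 33045 + (-112 + 4) = 33045 - 108 = 32937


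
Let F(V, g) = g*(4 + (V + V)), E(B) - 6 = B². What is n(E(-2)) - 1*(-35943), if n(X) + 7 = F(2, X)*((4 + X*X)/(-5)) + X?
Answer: 34282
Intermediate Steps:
E(B) = 6 + B²
F(V, g) = g*(4 + 2*V)
n(X) = -7 + X + 8*X*(-⅘ - X²/5) (n(X) = -7 + ((2*X*(2 + 2))*((4 + X*X)/(-5)) + X) = -7 + ((2*X*4)*((4 + X²)*(-⅕)) + X) = -7 + ((8*X)*(-⅘ - X²/5) + X) = -7 + (8*X*(-⅘ - X²/5) + X) = -7 + (X + 8*X*(-⅘ - X²/5)) = -7 + X + 8*X*(-⅘ - X²/5))
n(E(-2)) - 1*(-35943) = (-7 - 27*(6 + (-2)²)/5 - 8*(6 + (-2)²)³/5) - 1*(-35943) = (-7 - 27*(6 + 4)/5 - 8*(6 + 4)³/5) + 35943 = (-7 - 27/5*10 - 8/5*10³) + 35943 = (-7 - 54 - 8/5*1000) + 35943 = (-7 - 54 - 1600) + 35943 = -1661 + 35943 = 34282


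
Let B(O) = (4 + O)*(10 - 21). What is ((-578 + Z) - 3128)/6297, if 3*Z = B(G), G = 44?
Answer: -1294/2099 ≈ -0.61648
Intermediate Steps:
B(O) = -44 - 11*O (B(O) = (4 + O)*(-11) = -44 - 11*O)
Z = -176 (Z = (-44 - 11*44)/3 = (-44 - 484)/3 = (1/3)*(-528) = -176)
((-578 + Z) - 3128)/6297 = ((-578 - 176) - 3128)/6297 = (-754 - 3128)*(1/6297) = -3882*1/6297 = -1294/2099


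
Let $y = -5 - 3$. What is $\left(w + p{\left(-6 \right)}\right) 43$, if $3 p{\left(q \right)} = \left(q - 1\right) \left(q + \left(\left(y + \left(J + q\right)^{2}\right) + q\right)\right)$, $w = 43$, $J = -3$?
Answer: $- \frac{12814}{3} \approx -4271.3$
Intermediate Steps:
$y = -8$ ($y = -5 - 3 = -8$)
$p{\left(q \right)} = \frac{\left(-1 + q\right) \left(-8 + \left(-3 + q\right)^{2} + 2 q\right)}{3}$ ($p{\left(q \right)} = \frac{\left(q - 1\right) \left(q + \left(\left(-8 + \left(-3 + q\right)^{2}\right) + q\right)\right)}{3} = \frac{\left(-1 + q\right) \left(q + \left(-8 + q + \left(-3 + q\right)^{2}\right)\right)}{3} = \frac{\left(-1 + q\right) \left(-8 + \left(-3 + q\right)^{2} + 2 q\right)}{3}$)
$\left(w + p{\left(-6 \right)}\right) 43 = \left(43 + \left(- \frac{1}{3} - \frac{5 \left(-6\right)^{2}}{3} + \frac{\left(-6\right)^{3}}{3} + \frac{5}{3} \left(-6\right)\right)\right) 43 = \left(43 - \frac{427}{3}\right) 43 = \left(- \frac{298}{3}\right) 43 = - \frac{12814}{3}$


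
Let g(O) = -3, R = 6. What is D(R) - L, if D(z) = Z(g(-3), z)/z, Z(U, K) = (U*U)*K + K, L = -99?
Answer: 109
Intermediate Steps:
Z(U, K) = K + K*U**2 (Z(U, K) = U**2*K + K = K*U**2 + K = K + K*U**2)
D(z) = 10 (D(z) = (z*(1 + (-3)**2))/z = (z*(1 + 9))/z = (z*10)/z = (10*z)/z = 10)
D(R) - L = 10 - 1*(-99) = 10 + 99 = 109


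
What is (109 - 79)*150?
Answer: 4500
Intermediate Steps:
(109 - 79)*150 = 30*150 = 4500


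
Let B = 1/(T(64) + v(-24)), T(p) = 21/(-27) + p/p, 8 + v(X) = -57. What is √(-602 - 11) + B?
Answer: -9/583 + I*√613 ≈ -0.015437 + 24.759*I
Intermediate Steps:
v(X) = -65 (v(X) = -8 - 57 = -65)
T(p) = 2/9 (T(p) = 21*(-1/27) + 1 = -7/9 + 1 = 2/9)
B = -9/583 (B = 1/(2/9 - 65) = 1/(-583/9) = -9/583 ≈ -0.015437)
√(-602 - 11) + B = √(-602 - 11) - 9/583 = √(-613) - 9/583 = I*√613 - 9/583 = -9/583 + I*√613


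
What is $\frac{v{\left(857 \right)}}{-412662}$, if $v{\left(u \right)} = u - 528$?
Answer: $- \frac{329}{412662} \approx -0.00079726$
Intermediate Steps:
$v{\left(u \right)} = -528 + u$
$\frac{v{\left(857 \right)}}{-412662} = \frac{-528 + 857}{-412662} = 329 \left(- \frac{1}{412662}\right) = - \frac{329}{412662}$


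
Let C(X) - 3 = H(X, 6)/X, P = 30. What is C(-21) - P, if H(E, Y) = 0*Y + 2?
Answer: -569/21 ≈ -27.095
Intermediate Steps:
H(E, Y) = 2 (H(E, Y) = 0 + 2 = 2)
C(X) = 3 + 2/X
C(-21) - P = (3 + 2/(-21)) - 1*30 = (3 + 2*(-1/21)) - 30 = (3 - 2/21) - 30 = 61/21 - 30 = -569/21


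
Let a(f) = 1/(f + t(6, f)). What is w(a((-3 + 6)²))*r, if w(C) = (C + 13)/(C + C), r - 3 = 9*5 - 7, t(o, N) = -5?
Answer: 2173/2 ≈ 1086.5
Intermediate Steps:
r = 41 (r = 3 + (9*5 - 7) = 3 + (45 - 7) = 3 + 38 = 41)
a(f) = 1/(-5 + f) (a(f) = 1/(f - 5) = 1/(-5 + f))
w(C) = (13 + C)/(2*C) (w(C) = (13 + C)/((2*C)) = (13 + C)*(1/(2*C)) = (13 + C)/(2*C))
w(a((-3 + 6)²))*r = ((13 + 1/(-5 + (-3 + 6)²))/(2*(1/(-5 + (-3 + 6)²))))*41 = ((13 + 1/(-5 + 3²))/(2*(1/(-5 + 3²))))*41 = ((13 + 1/(-5 + 9))/(2*(1/(-5 + 9))))*41 = ((13 + 1/4)/(2*(1/4)))*41 = ((13 + ¼)/(2*(¼)))*41 = ((½)*4*(53/4))*41 = (53/2)*41 = 2173/2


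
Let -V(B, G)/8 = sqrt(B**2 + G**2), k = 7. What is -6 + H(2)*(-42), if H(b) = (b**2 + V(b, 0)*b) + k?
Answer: 876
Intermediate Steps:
V(B, G) = -8*sqrt(B**2 + G**2)
H(b) = 7 + b**2 - 8*b*sqrt(b**2) (H(b) = (b**2 + (-8*sqrt(b**2 + 0**2))*b) + 7 = (b**2 + (-8*sqrt(b**2 + 0))*b) + 7 = (b**2 + (-8*sqrt(b**2))*b) + 7 = (b**2 - 8*b*sqrt(b**2)) + 7 = 7 + b**2 - 8*b*sqrt(b**2))
-6 + H(2)*(-42) = -6 + (7 + 2**2 - 8*2*sqrt(2**2))*(-42) = -6 + (7 + 4 - 8*2*sqrt(4))*(-42) = -6 + (7 + 4 - 8*2*2)*(-42) = -6 + (7 + 4 - 32)*(-42) = -6 - 21*(-42) = -6 + 882 = 876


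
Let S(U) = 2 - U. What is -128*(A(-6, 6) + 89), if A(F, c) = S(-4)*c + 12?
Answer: -17536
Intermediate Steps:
A(F, c) = 12 + 6*c (A(F, c) = (2 - 1*(-4))*c + 12 = (2 + 4)*c + 12 = 6*c + 12 = 12 + 6*c)
-128*(A(-6, 6) + 89) = -128*((12 + 6*6) + 89) = -128*((12 + 36) + 89) = -128*(48 + 89) = -128*137 = -17536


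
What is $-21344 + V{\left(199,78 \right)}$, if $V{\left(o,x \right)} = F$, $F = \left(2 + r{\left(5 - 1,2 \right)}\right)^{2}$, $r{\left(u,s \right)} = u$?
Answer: $-21308$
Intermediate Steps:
$F = 36$ ($F = \left(2 + \left(5 - 1\right)\right)^{2} = \left(2 + 4\right)^{2} = 6^{2} = 36$)
$V{\left(o,x \right)} = 36$
$-21344 + V{\left(199,78 \right)} = -21344 + 36 = -21308$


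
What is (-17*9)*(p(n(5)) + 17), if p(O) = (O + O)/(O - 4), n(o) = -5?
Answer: -2771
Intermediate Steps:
p(O) = 2*O/(-4 + O) (p(O) = (2*O)/(-4 + O) = 2*O/(-4 + O))
(-17*9)*(p(n(5)) + 17) = (-17*9)*(2*(-5)/(-4 - 5) + 17) = -153*(2*(-5)/(-9) + 17) = -153*(2*(-5)*(-⅑) + 17) = -153*(10/9 + 17) = -153*163/9 = -2771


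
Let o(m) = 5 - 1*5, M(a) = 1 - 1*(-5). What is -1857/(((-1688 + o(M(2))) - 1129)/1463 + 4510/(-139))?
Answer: 377633949/6989693 ≈ 54.027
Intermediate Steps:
M(a) = 6 (M(a) = 1 + 5 = 6)
o(m) = 0 (o(m) = 5 - 5 = 0)
-1857/(((-1688 + o(M(2))) - 1129)/1463 + 4510/(-139)) = -1857/(((-1688 + 0) - 1129)/1463 + 4510/(-139)) = -1857/((-1688 - 1129)*(1/1463) + 4510*(-1/139)) = -1857/(-2817*1/1463 - 4510/139) = -1857/(-2817/1463 - 4510/139) = -1857/(-6989693/203357) = -1857*(-203357/6989693) = 377633949/6989693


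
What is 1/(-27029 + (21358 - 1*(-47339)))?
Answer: 1/41668 ≈ 2.3999e-5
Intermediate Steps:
1/(-27029 + (21358 - 1*(-47339))) = 1/(-27029 + (21358 + 47339)) = 1/(-27029 + 68697) = 1/41668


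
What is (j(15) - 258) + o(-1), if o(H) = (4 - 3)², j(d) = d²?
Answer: -32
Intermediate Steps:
o(H) = 1 (o(H) = 1² = 1)
(j(15) - 258) + o(-1) = (15² - 258) + 1 = (225 - 258) + 1 = -33 + 1 = -32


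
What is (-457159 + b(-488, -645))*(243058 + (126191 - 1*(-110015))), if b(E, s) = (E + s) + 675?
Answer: -219319353888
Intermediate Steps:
b(E, s) = 675 + E + s
(-457159 + b(-488, -645))*(243058 + (126191 - 1*(-110015))) = (-457159 + (675 - 488 - 645))*(243058 + (126191 - 1*(-110015))) = (-457159 - 458)*(243058 + (126191 + 110015)) = -457617*(243058 + 236206) = -457617*479264 = -219319353888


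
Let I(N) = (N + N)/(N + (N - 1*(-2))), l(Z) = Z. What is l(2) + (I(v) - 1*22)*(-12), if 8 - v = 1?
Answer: 511/2 ≈ 255.50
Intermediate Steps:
v = 7 (v = 8 - 1*1 = 8 - 1 = 7)
I(N) = 2*N/(2 + 2*N) (I(N) = (2*N)/(N + (N + 2)) = (2*N)/(N + (2 + N)) = (2*N)/(2 + 2*N) = 2*N/(2 + 2*N))
l(2) + (I(v) - 1*22)*(-12) = 2 + (7/(1 + 7) - 1*22)*(-12) = 2 + (7/8 - 22)*(-12) = 2 - 169/8*(-12) = 2 + 507/2 = 511/2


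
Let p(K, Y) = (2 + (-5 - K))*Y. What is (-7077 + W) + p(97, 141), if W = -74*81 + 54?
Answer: -27117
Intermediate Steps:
W = -5940 (W = -5994 + 54 = -5940)
p(K, Y) = Y*(-3 - K) (p(K, Y) = (-3 - K)*Y = Y*(-3 - K))
(-7077 + W) + p(97, 141) = (-7077 - 5940) - 1*141*(3 + 97) = -13017 - 1*141*100 = -13017 - 14100 = -27117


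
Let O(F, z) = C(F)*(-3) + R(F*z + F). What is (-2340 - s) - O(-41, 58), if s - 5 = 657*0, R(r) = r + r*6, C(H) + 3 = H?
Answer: 14456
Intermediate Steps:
C(H) = -3 + H
R(r) = 7*r (R(r) = r + 6*r = 7*r)
s = 5 (s = 5 + 657*0 = 5 + 0 = 5)
O(F, z) = 9 + 4*F + 7*F*z (O(F, z) = (-3 + F)*(-3) + 7*(F*z + F) = (9 - 3*F) + 7*(F + F*z) = (9 - 3*F) + (7*F + 7*F*z) = 9 + 4*F + 7*F*z)
(-2340 - s) - O(-41, 58) = (-2340 - 1*5) - (9 + 4*(-41) + 7*(-41)*58) = (-2340 - 5) - (9 - 164 - 16646) = -2345 - 1*(-16801) = -2345 + 16801 = 14456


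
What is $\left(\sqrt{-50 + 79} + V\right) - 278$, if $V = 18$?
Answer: $-260 + \sqrt{29} \approx -254.61$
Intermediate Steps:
$\left(\sqrt{-50 + 79} + V\right) - 278 = \left(\sqrt{-50 + 79} + 18\right) - 278 = \left(\sqrt{29} + 18\right) - 278 = \left(18 + \sqrt{29}\right) - 278 = -260 + \sqrt{29}$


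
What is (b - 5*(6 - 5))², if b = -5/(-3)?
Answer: 100/9 ≈ 11.111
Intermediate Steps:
b = 5/3 (b = -5*(-⅓) = 5/3 ≈ 1.6667)
(b - 5*(6 - 5))² = (5/3 - 5*(6 - 5))² = (5/3 - 5*1)² = (5/3 - 5)² = (-10/3)² = 100/9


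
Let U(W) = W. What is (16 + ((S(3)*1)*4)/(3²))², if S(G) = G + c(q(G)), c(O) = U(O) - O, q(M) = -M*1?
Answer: 2704/9 ≈ 300.44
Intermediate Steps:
q(M) = -M
c(O) = 0 (c(O) = O - O = 0)
S(G) = G (S(G) = G + 0 = G)
(16 + ((S(3)*1)*4)/(3²))² = (16 + ((3*1)*4)/(3²))² = (16 + (3*4)/9)² = (16 + 12*(⅑))² = (16 + 4/3)² = (52/3)² = 2704/9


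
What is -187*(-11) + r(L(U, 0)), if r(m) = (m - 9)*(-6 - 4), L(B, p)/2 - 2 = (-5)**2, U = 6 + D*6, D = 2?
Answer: 1607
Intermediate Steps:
U = 18 (U = 6 + 2*6 = 6 + 12 = 18)
L(B, p) = 54 (L(B, p) = 4 + 2*(-5)**2 = 4 + 2*25 = 4 + 50 = 54)
r(m) = 90 - 10*m (r(m) = (-9 + m)*(-10) = 90 - 10*m)
-187*(-11) + r(L(U, 0)) = -187*(-11) + (90 - 10*54) = 2057 + (90 - 540) = 2057 - 450 = 1607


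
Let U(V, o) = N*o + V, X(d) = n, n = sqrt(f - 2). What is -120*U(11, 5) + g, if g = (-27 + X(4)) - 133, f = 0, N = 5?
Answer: -4480 + I*sqrt(2) ≈ -4480.0 + 1.4142*I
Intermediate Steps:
n = I*sqrt(2) (n = sqrt(0 - 2) = sqrt(-2) = I*sqrt(2) ≈ 1.4142*I)
X(d) = I*sqrt(2)
U(V, o) = V + 5*o (U(V, o) = 5*o + V = V + 5*o)
g = -160 + I*sqrt(2) (g = (-27 + I*sqrt(2)) - 133 = -160 + I*sqrt(2) ≈ -160.0 + 1.4142*I)
-120*U(11, 5) + g = -120*(11 + 5*5) + (-160 + I*sqrt(2)) = -120*(11 + 25) + (-160 + I*sqrt(2)) = -120*36 + (-160 + I*sqrt(2)) = -4320 + (-160 + I*sqrt(2)) = -4480 + I*sqrt(2)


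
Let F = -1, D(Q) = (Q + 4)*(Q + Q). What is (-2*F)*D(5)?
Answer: 180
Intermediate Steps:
D(Q) = 2*Q*(4 + Q) (D(Q) = (4 + Q)*(2*Q) = 2*Q*(4 + Q))
(-2*F)*D(5) = (-2*(-1))*(2*5*(4 + 5)) = 2*(2*5*9) = 2*90 = 180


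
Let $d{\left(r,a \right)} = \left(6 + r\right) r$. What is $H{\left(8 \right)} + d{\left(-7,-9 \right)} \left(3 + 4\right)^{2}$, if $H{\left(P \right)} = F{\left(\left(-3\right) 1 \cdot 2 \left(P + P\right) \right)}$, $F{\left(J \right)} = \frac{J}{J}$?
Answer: $344$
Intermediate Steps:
$d{\left(r,a \right)} = r \left(6 + r\right)$
$F{\left(J \right)} = 1$
$H{\left(P \right)} = 1$
$H{\left(8 \right)} + d{\left(-7,-9 \right)} \left(3 + 4\right)^{2} = 1 + - 7 \left(6 - 7\right) \left(3 + 4\right)^{2} = 1 + \left(-7\right) \left(-1\right) 7^{2} = 1 + 7 \cdot 49 = 1 + 343 = 344$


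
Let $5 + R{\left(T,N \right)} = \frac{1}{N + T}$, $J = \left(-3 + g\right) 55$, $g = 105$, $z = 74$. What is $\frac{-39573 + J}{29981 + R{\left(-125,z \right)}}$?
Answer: $- \frac{1732113}{1528775} \approx -1.133$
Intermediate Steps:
$J = 5610$ ($J = \left(-3 + 105\right) 55 = 102 \cdot 55 = 5610$)
$R{\left(T,N \right)} = -5 + \frac{1}{N + T}$
$\frac{-39573 + J}{29981 + R{\left(-125,z \right)}} = \frac{-39573 + 5610}{29981 + \frac{1 - 370 - -625}{74 - 125}} = - \frac{33963}{29981 + \frac{1 - 370 + 625}{-51}} = - \frac{33963}{29981 - \frac{256}{51}} = - \frac{33963}{\frac{1528775}{51}} = \left(-33963\right) \frac{51}{1528775} = - \frac{1732113}{1528775}$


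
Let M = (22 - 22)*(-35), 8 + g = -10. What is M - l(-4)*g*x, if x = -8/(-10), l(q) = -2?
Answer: -144/5 ≈ -28.800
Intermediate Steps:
g = -18 (g = -8 - 10 = -18)
M = 0 (M = 0*(-35) = 0)
x = 4/5 (x = -8*(-1/10) = 4/5 ≈ 0.80000)
M - l(-4)*g*x = 0 - (-2*(-18))*4/5 = 0 - 36*4/5 = 0 - 1*144/5 = 0 - 144/5 = -144/5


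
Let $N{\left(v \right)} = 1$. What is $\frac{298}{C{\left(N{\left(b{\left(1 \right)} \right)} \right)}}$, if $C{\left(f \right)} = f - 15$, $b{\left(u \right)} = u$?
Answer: $- \frac{149}{7} \approx -21.286$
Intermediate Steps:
$C{\left(f \right)} = -15 + f$
$\frac{298}{C{\left(N{\left(b{\left(1 \right)} \right)} \right)}} = \frac{298}{-15 + 1} = \frac{298}{-14} = 298 \left(- \frac{1}{14}\right) = - \frac{149}{7}$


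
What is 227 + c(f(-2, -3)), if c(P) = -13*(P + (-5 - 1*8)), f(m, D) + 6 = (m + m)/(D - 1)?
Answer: 461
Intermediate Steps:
f(m, D) = -6 + 2*m/(-1 + D) (f(m, D) = -6 + (m + m)/(D - 1) = -6 + (2*m)/(-1 + D) = -6 + 2*m/(-1 + D))
c(P) = 169 - 13*P (c(P) = -13*(P + (-5 - 8)) = -13*(P - 13) = -13*(-13 + P) = 169 - 13*P)
227 + c(f(-2, -3)) = 227 + (169 - 26*(3 - 2 - 3*(-3))/(-1 - 3)) = 227 + (169 - 26*(3 - 2 + 9)/(-4)) = 227 + (169 - 26*(-1)*10/4) = 227 + (169 - 13*(-5)) = 227 + (169 + 65) = 227 + 234 = 461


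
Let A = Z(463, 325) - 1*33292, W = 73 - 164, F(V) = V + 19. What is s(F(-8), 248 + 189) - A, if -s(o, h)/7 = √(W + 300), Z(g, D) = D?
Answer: 32967 - 7*√209 ≈ 32866.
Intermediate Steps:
F(V) = 19 + V
W = -91
A = -32967 (A = 325 - 1*33292 = 325 - 33292 = -32967)
s(o, h) = -7*√209 (s(o, h) = -7*√(-91 + 300) = -7*√209)
s(F(-8), 248 + 189) - A = -7*√209 - 1*(-32967) = -7*√209 + 32967 = 32967 - 7*√209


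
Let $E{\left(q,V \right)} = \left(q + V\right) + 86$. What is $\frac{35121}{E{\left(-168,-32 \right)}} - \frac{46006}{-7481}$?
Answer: $- \frac{85831839}{284278} \approx -301.93$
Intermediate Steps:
$E{\left(q,V \right)} = 86 + V + q$ ($E{\left(q,V \right)} = \left(V + q\right) + 86 = 86 + V + q$)
$\frac{35121}{E{\left(-168,-32 \right)}} - \frac{46006}{-7481} = \frac{35121}{86 - 32 - 168} - \frac{46006}{-7481} = \frac{35121}{-114} - - \frac{46006}{7481} = 35121 \left(- \frac{1}{114}\right) + \frac{46006}{7481} = - \frac{11707}{38} + \frac{46006}{7481} = - \frac{85831839}{284278}$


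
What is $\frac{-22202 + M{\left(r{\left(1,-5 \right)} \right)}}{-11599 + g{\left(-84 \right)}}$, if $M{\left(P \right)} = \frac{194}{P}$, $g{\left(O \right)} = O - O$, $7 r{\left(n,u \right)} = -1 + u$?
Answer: $\frac{67285}{34797} \approx 1.9336$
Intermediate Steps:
$r{\left(n,u \right)} = - \frac{1}{7} + \frac{u}{7}$ ($r{\left(n,u \right)} = \frac{-1 + u}{7} = - \frac{1}{7} + \frac{u}{7}$)
$g{\left(O \right)} = 0$
$\frac{-22202 + M{\left(r{\left(1,-5 \right)} \right)}}{-11599 + g{\left(-84 \right)}} = \frac{-22202 + \frac{194}{- \frac{1}{7} + \frac{1}{7} \left(-5\right)}}{-11599 + 0} = \frac{-22202 + \frac{194}{- \frac{1}{7} - \frac{5}{7}}}{-11599} = \left(-22202 + \frac{194}{- \frac{6}{7}}\right) \left(- \frac{1}{11599}\right) = \left(-22202 + 194 \left(- \frac{7}{6}\right)\right) \left(- \frac{1}{11599}\right) = \left(-22202 - \frac{679}{3}\right) \left(- \frac{1}{11599}\right) = \left(- \frac{67285}{3}\right) \left(- \frac{1}{11599}\right) = \frac{67285}{34797}$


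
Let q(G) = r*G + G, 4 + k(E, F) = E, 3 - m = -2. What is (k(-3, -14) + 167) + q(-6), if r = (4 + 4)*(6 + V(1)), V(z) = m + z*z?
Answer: -422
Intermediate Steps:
m = 5 (m = 3 - 1*(-2) = 3 + 2 = 5)
V(z) = 5 + z² (V(z) = 5 + z*z = 5 + z²)
r = 96 (r = (4 + 4)*(6 + (5 + 1²)) = 8*(6 + (5 + 1)) = 8*(6 + 6) = 8*12 = 96)
k(E, F) = -4 + E
q(G) = 97*G (q(G) = 96*G + G = 97*G)
(k(-3, -14) + 167) + q(-6) = ((-4 - 3) + 167) + 97*(-6) = (-7 + 167) - 582 = 160 - 582 = -422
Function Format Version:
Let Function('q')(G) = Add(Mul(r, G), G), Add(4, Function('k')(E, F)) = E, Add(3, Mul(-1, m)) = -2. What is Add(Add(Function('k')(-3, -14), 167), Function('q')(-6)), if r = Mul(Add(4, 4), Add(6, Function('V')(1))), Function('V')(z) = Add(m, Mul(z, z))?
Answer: -422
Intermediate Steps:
m = 5 (m = Add(3, Mul(-1, -2)) = Add(3, 2) = 5)
Function('V')(z) = Add(5, Pow(z, 2)) (Function('V')(z) = Add(5, Mul(z, z)) = Add(5, Pow(z, 2)))
r = 96 (r = Mul(Add(4, 4), Add(6, Add(5, Pow(1, 2)))) = Mul(8, Add(6, Add(5, 1))) = Mul(8, Add(6, 6)) = Mul(8, 12) = 96)
Function('k')(E, F) = Add(-4, E)
Function('q')(G) = Mul(97, G) (Function('q')(G) = Add(Mul(96, G), G) = Mul(97, G))
Add(Add(Function('k')(-3, -14), 167), Function('q')(-6)) = Add(Add(Add(-4, -3), 167), Mul(97, -6)) = Add(Add(-7, 167), -582) = Add(160, -582) = -422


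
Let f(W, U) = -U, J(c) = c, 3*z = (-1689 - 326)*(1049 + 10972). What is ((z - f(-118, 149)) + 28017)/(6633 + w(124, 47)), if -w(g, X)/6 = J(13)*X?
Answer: -8045939/2967 ≈ -2711.8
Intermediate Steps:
z = -8074105 (z = ((-1689 - 326)*(1049 + 10972))/3 = (-2015*12021)/3 = (1/3)*(-24222315) = -8074105)
w(g, X) = -78*X
((z - f(-118, 149)) + 28017)/(6633 + w(124, 47)) = ((-8074105 - (-1)*149) + 28017)/(6633 - 78*47) = ((-8074105 - 1*(-149)) + 28017)/(6633 - 3666) = ((-8074105 + 149) + 28017)/2967 = (-8073956 + 28017)*(1/2967) = -8045939*1/2967 = -8045939/2967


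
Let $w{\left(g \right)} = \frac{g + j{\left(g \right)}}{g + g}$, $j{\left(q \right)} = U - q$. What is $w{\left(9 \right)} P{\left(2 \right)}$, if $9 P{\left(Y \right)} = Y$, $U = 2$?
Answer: $\frac{2}{81} \approx 0.024691$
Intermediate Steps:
$P{\left(Y \right)} = \frac{Y}{9}$
$j{\left(q \right)} = 2 - q$
$w{\left(g \right)} = \frac{1}{g}$ ($w{\left(g \right)} = \frac{g - \left(-2 + g\right)}{g + g} = \frac{2}{2 g} = 2 \frac{1}{2 g} = \frac{1}{g}$)
$w{\left(9 \right)} P{\left(2 \right)} = \frac{\frac{1}{9} \cdot 2}{9} = \frac{1}{9} \cdot \frac{2}{9} = \frac{2}{81}$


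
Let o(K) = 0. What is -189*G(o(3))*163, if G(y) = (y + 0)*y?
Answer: 0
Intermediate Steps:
G(y) = y**2 (G(y) = y*y = y**2)
-189*G(o(3))*163 = -189*0**2*163 = -189*0*163 = 0*163 = 0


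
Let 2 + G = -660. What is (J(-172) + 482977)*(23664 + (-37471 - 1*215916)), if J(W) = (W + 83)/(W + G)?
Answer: -92533092204761/834 ≈ -1.1095e+11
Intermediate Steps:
G = -662 (G = -2 - 660 = -662)
J(W) = (83 + W)/(-662 + W) (J(W) = (W + 83)/(W - 662) = (83 + W)/(-662 + W))
(J(-172) + 482977)*(23664 + (-37471 - 1*215916)) = ((83 - 172)/(-662 - 172) + 482977)*(23664 + (-37471 - 1*215916)) = (-89/(-834) + 482977)*(23664 + (-37471 - 215916)) = (-1/834*(-89) + 482977)*(23664 - 253387) = (89/834 + 482977)*(-229723) = (402802907/834)*(-229723) = -92533092204761/834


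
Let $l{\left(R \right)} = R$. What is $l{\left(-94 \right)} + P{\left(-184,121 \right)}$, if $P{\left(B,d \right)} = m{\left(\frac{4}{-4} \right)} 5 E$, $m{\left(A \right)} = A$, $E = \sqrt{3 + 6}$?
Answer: $-109$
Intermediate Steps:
$E = 3$ ($E = \sqrt{9} = 3$)
$P{\left(B,d \right)} = -15$ ($P{\left(B,d \right)} = \frac{4}{-4} \cdot 5 \cdot 3 = 4 \left(- \frac{1}{4}\right) 5 \cdot 3 = \left(-1\right) 5 \cdot 3 = \left(-5\right) 3 = -15$)
$l{\left(-94 \right)} + P{\left(-184,121 \right)} = -94 - 15 = -109$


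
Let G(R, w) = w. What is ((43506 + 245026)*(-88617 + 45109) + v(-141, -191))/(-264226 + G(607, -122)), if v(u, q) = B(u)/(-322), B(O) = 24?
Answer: 505276372807/10640007 ≈ 47488.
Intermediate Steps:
v(u, q) = -12/161 (v(u, q) = 24/(-322) = 24*(-1/322) = -12/161)
((43506 + 245026)*(-88617 + 45109) + v(-141, -191))/(-264226 + G(607, -122)) = ((43506 + 245026)*(-88617 + 45109) - 12/161)/(-264226 - 122) = (288532*(-43508) - 12/161)/(-264348) = (-12553450256 - 12/161)*(-1/264348) = -2021105491228/161*(-1/264348) = 505276372807/10640007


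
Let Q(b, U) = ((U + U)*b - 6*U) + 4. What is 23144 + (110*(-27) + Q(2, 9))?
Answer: 20160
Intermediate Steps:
Q(b, U) = 4 - 6*U + 2*U*b (Q(b, U) = ((2*U)*b - 6*U) + 4 = (2*U*b - 6*U) + 4 = (-6*U + 2*U*b) + 4 = 4 - 6*U + 2*U*b)
23144 + (110*(-27) + Q(2, 9)) = 23144 + (110*(-27) + (4 - 6*9 + 2*9*2)) = 23144 + (-2970 + (4 - 54 + 36)) = 23144 + (-2970 - 14) = 23144 - 2984 = 20160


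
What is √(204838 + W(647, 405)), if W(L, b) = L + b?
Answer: √205890 ≈ 453.75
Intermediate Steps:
√(204838 + W(647, 405)) = √(204838 + (647 + 405)) = √(204838 + 1052) = √205890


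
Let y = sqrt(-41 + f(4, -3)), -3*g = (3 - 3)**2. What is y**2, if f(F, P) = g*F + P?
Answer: -44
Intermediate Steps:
g = 0 (g = -(3 - 3)**2/3 = -1/3*0**2 = -1/3*0 = 0)
f(F, P) = P (f(F, P) = 0*F + P = 0 + P = P)
y = 2*I*sqrt(11) (y = sqrt(-41 - 3) = sqrt(-44) = 2*I*sqrt(11) ≈ 6.6332*I)
y**2 = (2*I*sqrt(11))**2 = -44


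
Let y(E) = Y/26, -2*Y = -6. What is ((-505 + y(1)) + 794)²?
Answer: 56505289/676 ≈ 83588.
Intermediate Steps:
Y = 3 (Y = -½*(-6) = 3)
y(E) = 3/26
((-505 + y(1)) + 794)² = ((-505 + 3/26) + 794)² = (-13127/26 + 794)² = (7517/26)² = 56505289/676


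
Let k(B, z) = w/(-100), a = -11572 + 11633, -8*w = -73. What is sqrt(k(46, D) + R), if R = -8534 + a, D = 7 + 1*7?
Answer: I*sqrt(13556946)/40 ≈ 92.049*I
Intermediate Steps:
w = 73/8 (w = -1/8*(-73) = 73/8 ≈ 9.1250)
a = 61
D = 14 (D = 7 + 7 = 14)
k(B, z) = -73/800 (k(B, z) = (73/8)/(-100) = (73/8)*(-1/100) = -73/800)
R = -8473 (R = -8534 + 61 = -8473)
sqrt(k(46, D) + R) = sqrt(-73/800 - 8473) = sqrt(-6778473/800) = I*sqrt(13556946)/40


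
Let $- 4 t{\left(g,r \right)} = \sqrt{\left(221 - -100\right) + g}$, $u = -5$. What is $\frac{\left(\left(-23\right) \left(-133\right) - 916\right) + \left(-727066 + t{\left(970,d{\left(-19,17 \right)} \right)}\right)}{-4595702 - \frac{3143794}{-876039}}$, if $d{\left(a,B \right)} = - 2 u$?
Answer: $\frac{635060819997}{4026011040584} + \frac{876039 \sqrt{1291}}{16104044162336} \approx 0.15774$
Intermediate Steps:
$d{\left(a,B \right)} = 10$ ($d{\left(a,B \right)} = \left(-2\right) \left(-5\right) = 10$)
$t{\left(g,r \right)} = - \frac{\sqrt{321 + g}}{4}$ ($t{\left(g,r \right)} = - \frac{\sqrt{\left(221 - -100\right) + g}}{4} = - \frac{\sqrt{\left(221 + 100\right) + g}}{4} = - \frac{\sqrt{321 + g}}{4}$)
$\frac{\left(\left(-23\right) \left(-133\right) - 916\right) + \left(-727066 + t{\left(970,d{\left(-19,17 \right)} \right)}\right)}{-4595702 - \frac{3143794}{-876039}} = \frac{\left(\left(-23\right) \left(-133\right) - 916\right) - \left(727066 + \frac{\sqrt{321 + 970}}{4}\right)}{-4595702 - \frac{3143794}{-876039}} = \frac{\left(3059 - 916\right) - \left(727066 + \frac{\sqrt{1291}}{4}\right)}{-4595702 - - \frac{3143794}{876039}} = \frac{2143 - \left(727066 + \frac{\sqrt{1291}}{4}\right)}{-4595702 + \frac{3143794}{876039}} = \frac{-724923 - \frac{\sqrt{1291}}{4}}{- \frac{4026011040584}{876039}} = \left(-724923 - \frac{\sqrt{1291}}{4}\right) \left(- \frac{876039}{4026011040584}\right) = \frac{635060819997}{4026011040584} + \frac{876039 \sqrt{1291}}{16104044162336}$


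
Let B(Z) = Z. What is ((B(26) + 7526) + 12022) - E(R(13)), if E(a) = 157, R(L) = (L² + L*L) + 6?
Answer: 19417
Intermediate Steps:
R(L) = 6 + 2*L² (R(L) = (L² + L²) + 6 = 2*L² + 6 = 6 + 2*L²)
((B(26) + 7526) + 12022) - E(R(13)) = ((26 + 7526) + 12022) - 1*157 = (7552 + 12022) - 157 = 19574 - 157 = 19417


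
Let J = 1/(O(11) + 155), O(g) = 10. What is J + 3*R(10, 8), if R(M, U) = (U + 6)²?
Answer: 97021/165 ≈ 588.01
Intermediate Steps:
J = 1/165 (J = 1/(10 + 155) = 1/165 ≈ 0.0060606)
R(M, U) = (6 + U)²
J + 3*R(10, 8) = 1/165 + 3*(6 + 8)² = 1/165 + 3*14² = 1/165 + 3*196 = 1/165 + 588 = 97021/165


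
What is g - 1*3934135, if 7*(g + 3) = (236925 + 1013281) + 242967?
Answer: -26045793/7 ≈ -3.7208e+6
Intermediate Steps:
g = 1493152/7 (g = -3 + ((236925 + 1013281) + 242967)/7 = -3 + (1250206 + 242967)/7 = -3 + (1/7)*1493173 = -3 + 1493173/7 = 1493152/7 ≈ 2.1331e+5)
g - 1*3934135 = 1493152/7 - 1*3934135 = 1493152/7 - 3934135 = -26045793/7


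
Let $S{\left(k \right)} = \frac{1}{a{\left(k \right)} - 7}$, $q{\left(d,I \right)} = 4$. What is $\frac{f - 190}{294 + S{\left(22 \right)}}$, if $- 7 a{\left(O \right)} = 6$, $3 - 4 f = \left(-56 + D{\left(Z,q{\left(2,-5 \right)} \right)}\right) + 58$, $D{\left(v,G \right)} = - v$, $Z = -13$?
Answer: $- \frac{10615}{16163} \approx -0.65675$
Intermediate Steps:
$f = -3$ ($f = \frac{3}{4} - \frac{\left(-56 - -13\right) + 58}{4} = \frac{3}{4} - \frac{\left(-56 + 13\right) + 58}{4} = \frac{3}{4} - \frac{-43 + 58}{4} = \frac{3}{4} - \frac{15}{4} = -3$)
$a{\left(O \right)} = - \frac{6}{7}$ ($a{\left(O \right)} = \left(- \frac{1}{7}\right) 6 = - \frac{6}{7}$)
$S{\left(k \right)} = - \frac{7}{55}$ ($S{\left(k \right)} = \frac{1}{- \frac{6}{7} - 7} = \frac{1}{- \frac{55}{7}} = - \frac{7}{55}$)
$\frac{f - 190}{294 + S{\left(22 \right)}} = \frac{-3 - 190}{294 - \frac{7}{55}} = - \frac{193}{\frac{16163}{55}} = \left(-193\right) \frac{55}{16163} = - \frac{10615}{16163}$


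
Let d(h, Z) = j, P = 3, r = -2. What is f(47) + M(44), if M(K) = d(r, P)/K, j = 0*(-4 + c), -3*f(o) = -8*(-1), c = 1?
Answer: -8/3 ≈ -2.6667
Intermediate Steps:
f(o) = -8/3 (f(o) = -(-8)*(-1)/3 = -⅓*8 = -8/3)
j = 0 (j = 0*(-4 + 1) = 0*(-3) = 0)
d(h, Z) = 0
M(K) = 0 (M(K) = 0/K = 0)
f(47) + M(44) = -8/3 + 0 = -8/3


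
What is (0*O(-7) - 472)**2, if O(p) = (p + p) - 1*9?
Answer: 222784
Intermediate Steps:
O(p) = -9 + 2*p (O(p) = 2*p - 9 = -9 + 2*p)
(0*O(-7) - 472)**2 = (0*(-9 + 2*(-7)) - 472)**2 = (0*(-9 - 14) - 472)**2 = (0*(-23) - 472)**2 = (0 - 472)**2 = (-472)**2 = 222784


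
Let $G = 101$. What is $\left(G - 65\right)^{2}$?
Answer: $1296$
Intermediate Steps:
$\left(G - 65\right)^{2} = \left(101 - 65\right)^{2} = 36^{2} = 1296$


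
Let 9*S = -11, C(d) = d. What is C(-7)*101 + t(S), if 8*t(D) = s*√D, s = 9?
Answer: -707 + 3*I*√11/8 ≈ -707.0 + 1.2437*I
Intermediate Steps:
S = -11/9 (S = (⅑)*(-11) = -11/9 ≈ -1.2222)
t(D) = 9*√D/8 (t(D) = (9*√D)/8 = 9*√D/8)
C(-7)*101 + t(S) = -7*101 + 9*√(-11/9)/8 = -707 + 9*(I*√11/3)/8 = -707 + 3*I*√11/8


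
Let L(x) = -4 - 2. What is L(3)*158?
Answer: -948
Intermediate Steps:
L(x) = -6
L(3)*158 = -6*158 = -948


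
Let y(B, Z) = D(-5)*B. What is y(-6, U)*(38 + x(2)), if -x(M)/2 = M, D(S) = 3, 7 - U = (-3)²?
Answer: -612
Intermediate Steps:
U = -2 (U = 7 - 1*(-3)² = 7 - 1*9 = 7 - 9 = -2)
x(M) = -2*M
y(B, Z) = 3*B
y(-6, U)*(38 + x(2)) = (3*(-6))*(38 - 2*2) = -18*(38 - 4) = -18*34 = -612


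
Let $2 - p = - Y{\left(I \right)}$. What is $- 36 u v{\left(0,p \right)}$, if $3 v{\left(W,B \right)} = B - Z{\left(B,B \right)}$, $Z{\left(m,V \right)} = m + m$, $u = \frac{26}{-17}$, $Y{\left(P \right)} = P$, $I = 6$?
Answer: $- \frac{2496}{17} \approx -146.82$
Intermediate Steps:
$u = - \frac{26}{17}$ ($u = 26 \left(- \frac{1}{17}\right) = - \frac{26}{17} \approx -1.5294$)
$p = 8$ ($p = 2 - \left(-1\right) 6 = 2 - -6 = 2 + 6 = 8$)
$Z{\left(m,V \right)} = 2 m$
$v{\left(W,B \right)} = - \frac{B}{3}$ ($v{\left(W,B \right)} = \frac{B - 2 B}{3} = \frac{\left(-1\right) B}{3} = - \frac{B}{3}$)
$- 36 u v{\left(0,p \right)} = \left(-36\right) \left(- \frac{26}{17}\right) \left(\left(- \frac{1}{3}\right) 8\right) = \frac{936}{17} \left(- \frac{8}{3}\right) = - \frac{2496}{17}$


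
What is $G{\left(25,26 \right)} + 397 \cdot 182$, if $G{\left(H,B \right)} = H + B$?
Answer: $72305$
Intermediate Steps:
$G{\left(H,B \right)} = B + H$
$G{\left(25,26 \right)} + 397 \cdot 182 = \left(26 + 25\right) + 397 \cdot 182 = 51 + 72254 = 72305$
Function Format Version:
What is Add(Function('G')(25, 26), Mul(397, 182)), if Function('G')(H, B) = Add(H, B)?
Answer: 72305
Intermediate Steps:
Function('G')(H, B) = Add(B, H)
Add(Function('G')(25, 26), Mul(397, 182)) = Add(Add(26, 25), Mul(397, 182)) = Add(51, 72254) = 72305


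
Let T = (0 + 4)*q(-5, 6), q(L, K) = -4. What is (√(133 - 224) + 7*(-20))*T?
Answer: 2240 - 16*I*√91 ≈ 2240.0 - 152.63*I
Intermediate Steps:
T = -16 (T = (0 + 4)*(-4) = 4*(-4) = -16)
(√(133 - 224) + 7*(-20))*T = (√(133 - 224) + 7*(-20))*(-16) = (√(-91) - 140)*(-16) = (I*√91 - 140)*(-16) = (-140 + I*√91)*(-16) = 2240 - 16*I*√91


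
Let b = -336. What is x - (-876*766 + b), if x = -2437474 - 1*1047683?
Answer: -2813805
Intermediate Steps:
x = -3485157 (x = -2437474 - 1047683 = -3485157)
x - (-876*766 + b) = -3485157 - (-876*766 - 336) = -3485157 - (-671016 - 336) = -3485157 - 1*(-671352) = -3485157 + 671352 = -2813805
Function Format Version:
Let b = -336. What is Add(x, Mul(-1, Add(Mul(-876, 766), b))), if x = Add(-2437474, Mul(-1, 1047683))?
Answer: -2813805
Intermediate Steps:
x = -3485157 (x = Add(-2437474, -1047683) = -3485157)
Add(x, Mul(-1, Add(Mul(-876, 766), b))) = Add(-3485157, Mul(-1, Add(Mul(-876, 766), -336))) = Add(-3485157, Mul(-1, Add(-671016, -336))) = Add(-3485157, Mul(-1, -671352)) = Add(-3485157, 671352) = -2813805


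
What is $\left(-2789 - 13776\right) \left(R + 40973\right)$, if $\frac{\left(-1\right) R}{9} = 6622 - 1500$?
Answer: $84895625$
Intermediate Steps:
$R = -46098$ ($R = - 9 \left(6622 - 1500\right) = \left(-9\right) 5122 = -46098$)
$\left(-2789 - 13776\right) \left(R + 40973\right) = \left(-2789 - 13776\right) \left(-46098 + 40973\right) = \left(-16565\right) \left(-5125\right) = 84895625$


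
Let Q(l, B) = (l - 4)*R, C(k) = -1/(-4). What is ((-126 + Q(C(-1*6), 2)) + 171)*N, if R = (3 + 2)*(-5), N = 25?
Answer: 13875/4 ≈ 3468.8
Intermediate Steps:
C(k) = 1/4 (C(k) = -1*(-1/4) = 1/4)
R = -25 (R = 5*(-5) = -25)
Q(l, B) = 100 - 25*l (Q(l, B) = (l - 4)*(-25) = (-4 + l)*(-25) = 100 - 25*l)
((-126 + Q(C(-1*6), 2)) + 171)*N = ((-126 + (100 - 25*1/4)) + 171)*25 = ((-126 + (100 - 25/4)) + 171)*25 = ((-126 + 375/4) + 171)*25 = (-129/4 + 171)*25 = (555/4)*25 = 13875/4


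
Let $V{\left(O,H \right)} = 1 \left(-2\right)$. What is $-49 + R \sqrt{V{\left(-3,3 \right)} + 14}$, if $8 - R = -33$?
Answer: $-49 + 82 \sqrt{3} \approx 93.028$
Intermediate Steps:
$V{\left(O,H \right)} = -2$
$R = 41$ ($R = 8 - -33 = 8 + 33 = 41$)
$-49 + R \sqrt{V{\left(-3,3 \right)} + 14} = -49 + 41 \sqrt{-2 + 14} = -49 + 41 \sqrt{12} = -49 + 41 \cdot 2 \sqrt{3} = -49 + 82 \sqrt{3}$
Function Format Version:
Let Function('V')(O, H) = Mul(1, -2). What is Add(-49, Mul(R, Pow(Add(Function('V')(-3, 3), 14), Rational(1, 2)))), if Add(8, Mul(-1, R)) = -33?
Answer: Add(-49, Mul(82, Pow(3, Rational(1, 2)))) ≈ 93.028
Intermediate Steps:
Function('V')(O, H) = -2
R = 41 (R = Add(8, Mul(-1, -33)) = Add(8, 33) = 41)
Add(-49, Mul(R, Pow(Add(Function('V')(-3, 3), 14), Rational(1, 2)))) = Add(-49, Mul(41, Pow(Add(-2, 14), Rational(1, 2)))) = Add(-49, Mul(41, Pow(12, Rational(1, 2)))) = Add(-49, Mul(41, Mul(2, Pow(3, Rational(1, 2))))) = Add(-49, Mul(82, Pow(3, Rational(1, 2))))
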